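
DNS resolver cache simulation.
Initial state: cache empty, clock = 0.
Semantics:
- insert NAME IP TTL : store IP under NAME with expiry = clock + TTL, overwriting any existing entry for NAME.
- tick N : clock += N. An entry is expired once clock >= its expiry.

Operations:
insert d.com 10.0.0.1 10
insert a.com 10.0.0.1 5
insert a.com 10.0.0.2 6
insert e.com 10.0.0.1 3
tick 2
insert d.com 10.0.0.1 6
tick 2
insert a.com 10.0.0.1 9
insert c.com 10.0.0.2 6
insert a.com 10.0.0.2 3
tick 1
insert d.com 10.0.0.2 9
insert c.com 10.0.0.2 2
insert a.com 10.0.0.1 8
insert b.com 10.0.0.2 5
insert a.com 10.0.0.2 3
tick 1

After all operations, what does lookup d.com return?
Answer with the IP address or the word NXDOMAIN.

Answer: 10.0.0.2

Derivation:
Op 1: insert d.com -> 10.0.0.1 (expiry=0+10=10). clock=0
Op 2: insert a.com -> 10.0.0.1 (expiry=0+5=5). clock=0
Op 3: insert a.com -> 10.0.0.2 (expiry=0+6=6). clock=0
Op 4: insert e.com -> 10.0.0.1 (expiry=0+3=3). clock=0
Op 5: tick 2 -> clock=2.
Op 6: insert d.com -> 10.0.0.1 (expiry=2+6=8). clock=2
Op 7: tick 2 -> clock=4. purged={e.com}
Op 8: insert a.com -> 10.0.0.1 (expiry=4+9=13). clock=4
Op 9: insert c.com -> 10.0.0.2 (expiry=4+6=10). clock=4
Op 10: insert a.com -> 10.0.0.2 (expiry=4+3=7). clock=4
Op 11: tick 1 -> clock=5.
Op 12: insert d.com -> 10.0.0.2 (expiry=5+9=14). clock=5
Op 13: insert c.com -> 10.0.0.2 (expiry=5+2=7). clock=5
Op 14: insert a.com -> 10.0.0.1 (expiry=5+8=13). clock=5
Op 15: insert b.com -> 10.0.0.2 (expiry=5+5=10). clock=5
Op 16: insert a.com -> 10.0.0.2 (expiry=5+3=8). clock=5
Op 17: tick 1 -> clock=6.
lookup d.com: present, ip=10.0.0.2 expiry=14 > clock=6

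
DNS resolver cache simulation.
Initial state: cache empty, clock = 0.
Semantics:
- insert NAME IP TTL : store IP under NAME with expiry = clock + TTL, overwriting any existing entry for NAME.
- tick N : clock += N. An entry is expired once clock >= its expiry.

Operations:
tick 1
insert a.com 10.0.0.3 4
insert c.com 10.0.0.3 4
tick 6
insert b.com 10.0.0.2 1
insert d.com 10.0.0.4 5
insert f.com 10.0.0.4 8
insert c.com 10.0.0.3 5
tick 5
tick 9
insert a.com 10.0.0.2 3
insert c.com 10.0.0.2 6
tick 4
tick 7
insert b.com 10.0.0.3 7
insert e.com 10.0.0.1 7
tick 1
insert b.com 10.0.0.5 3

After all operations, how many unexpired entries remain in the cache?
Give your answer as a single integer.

Answer: 2

Derivation:
Op 1: tick 1 -> clock=1.
Op 2: insert a.com -> 10.0.0.3 (expiry=1+4=5). clock=1
Op 3: insert c.com -> 10.0.0.3 (expiry=1+4=5). clock=1
Op 4: tick 6 -> clock=7. purged={a.com,c.com}
Op 5: insert b.com -> 10.0.0.2 (expiry=7+1=8). clock=7
Op 6: insert d.com -> 10.0.0.4 (expiry=7+5=12). clock=7
Op 7: insert f.com -> 10.0.0.4 (expiry=7+8=15). clock=7
Op 8: insert c.com -> 10.0.0.3 (expiry=7+5=12). clock=7
Op 9: tick 5 -> clock=12. purged={b.com,c.com,d.com}
Op 10: tick 9 -> clock=21. purged={f.com}
Op 11: insert a.com -> 10.0.0.2 (expiry=21+3=24). clock=21
Op 12: insert c.com -> 10.0.0.2 (expiry=21+6=27). clock=21
Op 13: tick 4 -> clock=25. purged={a.com}
Op 14: tick 7 -> clock=32. purged={c.com}
Op 15: insert b.com -> 10.0.0.3 (expiry=32+7=39). clock=32
Op 16: insert e.com -> 10.0.0.1 (expiry=32+7=39). clock=32
Op 17: tick 1 -> clock=33.
Op 18: insert b.com -> 10.0.0.5 (expiry=33+3=36). clock=33
Final cache (unexpired): {b.com,e.com} -> size=2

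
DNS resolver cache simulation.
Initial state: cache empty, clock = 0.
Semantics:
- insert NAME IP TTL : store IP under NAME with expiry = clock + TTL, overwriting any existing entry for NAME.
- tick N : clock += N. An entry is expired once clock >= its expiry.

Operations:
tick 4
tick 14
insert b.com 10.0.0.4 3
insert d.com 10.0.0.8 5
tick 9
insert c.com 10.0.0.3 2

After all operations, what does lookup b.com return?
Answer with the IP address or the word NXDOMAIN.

Answer: NXDOMAIN

Derivation:
Op 1: tick 4 -> clock=4.
Op 2: tick 14 -> clock=18.
Op 3: insert b.com -> 10.0.0.4 (expiry=18+3=21). clock=18
Op 4: insert d.com -> 10.0.0.8 (expiry=18+5=23). clock=18
Op 5: tick 9 -> clock=27. purged={b.com,d.com}
Op 6: insert c.com -> 10.0.0.3 (expiry=27+2=29). clock=27
lookup b.com: not in cache (expired or never inserted)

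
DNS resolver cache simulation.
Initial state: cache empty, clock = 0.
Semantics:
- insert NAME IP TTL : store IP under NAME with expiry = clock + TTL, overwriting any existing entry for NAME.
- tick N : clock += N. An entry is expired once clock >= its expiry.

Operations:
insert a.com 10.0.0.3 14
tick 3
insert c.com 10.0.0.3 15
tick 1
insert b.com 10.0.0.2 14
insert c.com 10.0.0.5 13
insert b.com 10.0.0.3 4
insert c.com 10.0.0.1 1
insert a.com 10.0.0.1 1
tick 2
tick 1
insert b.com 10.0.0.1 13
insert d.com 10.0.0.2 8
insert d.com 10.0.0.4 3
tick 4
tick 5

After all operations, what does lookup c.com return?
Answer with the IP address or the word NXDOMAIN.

Op 1: insert a.com -> 10.0.0.3 (expiry=0+14=14). clock=0
Op 2: tick 3 -> clock=3.
Op 3: insert c.com -> 10.0.0.3 (expiry=3+15=18). clock=3
Op 4: tick 1 -> clock=4.
Op 5: insert b.com -> 10.0.0.2 (expiry=4+14=18). clock=4
Op 6: insert c.com -> 10.0.0.5 (expiry=4+13=17). clock=4
Op 7: insert b.com -> 10.0.0.3 (expiry=4+4=8). clock=4
Op 8: insert c.com -> 10.0.0.1 (expiry=4+1=5). clock=4
Op 9: insert a.com -> 10.0.0.1 (expiry=4+1=5). clock=4
Op 10: tick 2 -> clock=6. purged={a.com,c.com}
Op 11: tick 1 -> clock=7.
Op 12: insert b.com -> 10.0.0.1 (expiry=7+13=20). clock=7
Op 13: insert d.com -> 10.0.0.2 (expiry=7+8=15). clock=7
Op 14: insert d.com -> 10.0.0.4 (expiry=7+3=10). clock=7
Op 15: tick 4 -> clock=11. purged={d.com}
Op 16: tick 5 -> clock=16.
lookup c.com: not in cache (expired or never inserted)

Answer: NXDOMAIN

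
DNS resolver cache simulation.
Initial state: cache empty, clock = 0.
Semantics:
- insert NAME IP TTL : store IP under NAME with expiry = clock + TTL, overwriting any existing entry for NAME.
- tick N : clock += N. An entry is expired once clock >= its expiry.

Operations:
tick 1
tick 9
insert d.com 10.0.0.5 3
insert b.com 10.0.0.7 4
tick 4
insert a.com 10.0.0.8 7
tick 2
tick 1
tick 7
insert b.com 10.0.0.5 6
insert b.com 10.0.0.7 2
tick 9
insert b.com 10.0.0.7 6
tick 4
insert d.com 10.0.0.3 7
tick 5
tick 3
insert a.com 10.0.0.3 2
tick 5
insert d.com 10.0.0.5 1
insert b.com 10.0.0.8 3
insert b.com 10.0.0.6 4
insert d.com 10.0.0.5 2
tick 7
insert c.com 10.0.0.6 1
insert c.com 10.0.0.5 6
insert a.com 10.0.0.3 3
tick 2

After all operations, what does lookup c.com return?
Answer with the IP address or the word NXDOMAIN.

Op 1: tick 1 -> clock=1.
Op 2: tick 9 -> clock=10.
Op 3: insert d.com -> 10.0.0.5 (expiry=10+3=13). clock=10
Op 4: insert b.com -> 10.0.0.7 (expiry=10+4=14). clock=10
Op 5: tick 4 -> clock=14. purged={b.com,d.com}
Op 6: insert a.com -> 10.0.0.8 (expiry=14+7=21). clock=14
Op 7: tick 2 -> clock=16.
Op 8: tick 1 -> clock=17.
Op 9: tick 7 -> clock=24. purged={a.com}
Op 10: insert b.com -> 10.0.0.5 (expiry=24+6=30). clock=24
Op 11: insert b.com -> 10.0.0.7 (expiry=24+2=26). clock=24
Op 12: tick 9 -> clock=33. purged={b.com}
Op 13: insert b.com -> 10.0.0.7 (expiry=33+6=39). clock=33
Op 14: tick 4 -> clock=37.
Op 15: insert d.com -> 10.0.0.3 (expiry=37+7=44). clock=37
Op 16: tick 5 -> clock=42. purged={b.com}
Op 17: tick 3 -> clock=45. purged={d.com}
Op 18: insert a.com -> 10.0.0.3 (expiry=45+2=47). clock=45
Op 19: tick 5 -> clock=50. purged={a.com}
Op 20: insert d.com -> 10.0.0.5 (expiry=50+1=51). clock=50
Op 21: insert b.com -> 10.0.0.8 (expiry=50+3=53). clock=50
Op 22: insert b.com -> 10.0.0.6 (expiry=50+4=54). clock=50
Op 23: insert d.com -> 10.0.0.5 (expiry=50+2=52). clock=50
Op 24: tick 7 -> clock=57. purged={b.com,d.com}
Op 25: insert c.com -> 10.0.0.6 (expiry=57+1=58). clock=57
Op 26: insert c.com -> 10.0.0.5 (expiry=57+6=63). clock=57
Op 27: insert a.com -> 10.0.0.3 (expiry=57+3=60). clock=57
Op 28: tick 2 -> clock=59.
lookup c.com: present, ip=10.0.0.5 expiry=63 > clock=59

Answer: 10.0.0.5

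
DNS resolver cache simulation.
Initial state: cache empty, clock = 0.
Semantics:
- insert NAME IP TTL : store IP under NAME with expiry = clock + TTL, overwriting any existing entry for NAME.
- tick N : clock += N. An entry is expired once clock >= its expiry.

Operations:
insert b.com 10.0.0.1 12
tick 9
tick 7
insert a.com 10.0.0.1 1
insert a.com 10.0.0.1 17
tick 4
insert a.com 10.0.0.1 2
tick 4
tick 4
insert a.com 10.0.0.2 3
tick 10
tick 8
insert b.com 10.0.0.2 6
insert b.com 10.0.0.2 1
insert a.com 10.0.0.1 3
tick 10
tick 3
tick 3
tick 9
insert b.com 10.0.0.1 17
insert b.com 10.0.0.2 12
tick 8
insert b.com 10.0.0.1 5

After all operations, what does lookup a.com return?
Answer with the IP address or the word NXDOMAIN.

Op 1: insert b.com -> 10.0.0.1 (expiry=0+12=12). clock=0
Op 2: tick 9 -> clock=9.
Op 3: tick 7 -> clock=16. purged={b.com}
Op 4: insert a.com -> 10.0.0.1 (expiry=16+1=17). clock=16
Op 5: insert a.com -> 10.0.0.1 (expiry=16+17=33). clock=16
Op 6: tick 4 -> clock=20.
Op 7: insert a.com -> 10.0.0.1 (expiry=20+2=22). clock=20
Op 8: tick 4 -> clock=24. purged={a.com}
Op 9: tick 4 -> clock=28.
Op 10: insert a.com -> 10.0.0.2 (expiry=28+3=31). clock=28
Op 11: tick 10 -> clock=38. purged={a.com}
Op 12: tick 8 -> clock=46.
Op 13: insert b.com -> 10.0.0.2 (expiry=46+6=52). clock=46
Op 14: insert b.com -> 10.0.0.2 (expiry=46+1=47). clock=46
Op 15: insert a.com -> 10.0.0.1 (expiry=46+3=49). clock=46
Op 16: tick 10 -> clock=56. purged={a.com,b.com}
Op 17: tick 3 -> clock=59.
Op 18: tick 3 -> clock=62.
Op 19: tick 9 -> clock=71.
Op 20: insert b.com -> 10.0.0.1 (expiry=71+17=88). clock=71
Op 21: insert b.com -> 10.0.0.2 (expiry=71+12=83). clock=71
Op 22: tick 8 -> clock=79.
Op 23: insert b.com -> 10.0.0.1 (expiry=79+5=84). clock=79
lookup a.com: not in cache (expired or never inserted)

Answer: NXDOMAIN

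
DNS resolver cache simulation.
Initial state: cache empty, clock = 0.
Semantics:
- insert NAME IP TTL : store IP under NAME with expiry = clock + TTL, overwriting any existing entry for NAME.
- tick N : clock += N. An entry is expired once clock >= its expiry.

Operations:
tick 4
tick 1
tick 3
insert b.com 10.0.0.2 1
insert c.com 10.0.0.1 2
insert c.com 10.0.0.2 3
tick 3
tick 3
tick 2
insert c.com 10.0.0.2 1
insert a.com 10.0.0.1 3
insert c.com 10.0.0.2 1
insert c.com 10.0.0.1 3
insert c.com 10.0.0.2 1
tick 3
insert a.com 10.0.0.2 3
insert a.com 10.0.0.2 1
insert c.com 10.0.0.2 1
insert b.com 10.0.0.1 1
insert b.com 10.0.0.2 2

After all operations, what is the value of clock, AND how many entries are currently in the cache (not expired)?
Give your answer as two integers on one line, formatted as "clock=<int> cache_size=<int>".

Op 1: tick 4 -> clock=4.
Op 2: tick 1 -> clock=5.
Op 3: tick 3 -> clock=8.
Op 4: insert b.com -> 10.0.0.2 (expiry=8+1=9). clock=8
Op 5: insert c.com -> 10.0.0.1 (expiry=8+2=10). clock=8
Op 6: insert c.com -> 10.0.0.2 (expiry=8+3=11). clock=8
Op 7: tick 3 -> clock=11. purged={b.com,c.com}
Op 8: tick 3 -> clock=14.
Op 9: tick 2 -> clock=16.
Op 10: insert c.com -> 10.0.0.2 (expiry=16+1=17). clock=16
Op 11: insert a.com -> 10.0.0.1 (expiry=16+3=19). clock=16
Op 12: insert c.com -> 10.0.0.2 (expiry=16+1=17). clock=16
Op 13: insert c.com -> 10.0.0.1 (expiry=16+3=19). clock=16
Op 14: insert c.com -> 10.0.0.2 (expiry=16+1=17). clock=16
Op 15: tick 3 -> clock=19. purged={a.com,c.com}
Op 16: insert a.com -> 10.0.0.2 (expiry=19+3=22). clock=19
Op 17: insert a.com -> 10.0.0.2 (expiry=19+1=20). clock=19
Op 18: insert c.com -> 10.0.0.2 (expiry=19+1=20). clock=19
Op 19: insert b.com -> 10.0.0.1 (expiry=19+1=20). clock=19
Op 20: insert b.com -> 10.0.0.2 (expiry=19+2=21). clock=19
Final clock = 19
Final cache (unexpired): {a.com,b.com,c.com} -> size=3

Answer: clock=19 cache_size=3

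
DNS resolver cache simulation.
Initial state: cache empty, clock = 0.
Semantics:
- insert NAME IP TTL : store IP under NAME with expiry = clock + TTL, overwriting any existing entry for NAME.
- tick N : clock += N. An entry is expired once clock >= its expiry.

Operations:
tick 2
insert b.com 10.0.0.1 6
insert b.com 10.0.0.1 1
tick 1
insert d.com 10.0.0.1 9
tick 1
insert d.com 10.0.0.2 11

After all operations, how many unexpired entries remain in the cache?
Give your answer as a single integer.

Answer: 1

Derivation:
Op 1: tick 2 -> clock=2.
Op 2: insert b.com -> 10.0.0.1 (expiry=2+6=8). clock=2
Op 3: insert b.com -> 10.0.0.1 (expiry=2+1=3). clock=2
Op 4: tick 1 -> clock=3. purged={b.com}
Op 5: insert d.com -> 10.0.0.1 (expiry=3+9=12). clock=3
Op 6: tick 1 -> clock=4.
Op 7: insert d.com -> 10.0.0.2 (expiry=4+11=15). clock=4
Final cache (unexpired): {d.com} -> size=1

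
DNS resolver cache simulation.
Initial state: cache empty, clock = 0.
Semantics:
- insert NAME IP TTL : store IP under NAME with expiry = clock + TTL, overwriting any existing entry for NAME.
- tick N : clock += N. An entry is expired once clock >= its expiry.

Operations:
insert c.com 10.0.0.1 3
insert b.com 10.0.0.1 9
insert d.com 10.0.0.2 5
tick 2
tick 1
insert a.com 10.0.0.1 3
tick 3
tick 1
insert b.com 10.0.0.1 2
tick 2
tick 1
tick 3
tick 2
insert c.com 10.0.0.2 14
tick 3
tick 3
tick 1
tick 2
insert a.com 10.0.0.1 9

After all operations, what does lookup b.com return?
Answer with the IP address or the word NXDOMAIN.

Op 1: insert c.com -> 10.0.0.1 (expiry=0+3=3). clock=0
Op 2: insert b.com -> 10.0.0.1 (expiry=0+9=9). clock=0
Op 3: insert d.com -> 10.0.0.2 (expiry=0+5=5). clock=0
Op 4: tick 2 -> clock=2.
Op 5: tick 1 -> clock=3. purged={c.com}
Op 6: insert a.com -> 10.0.0.1 (expiry=3+3=6). clock=3
Op 7: tick 3 -> clock=6. purged={a.com,d.com}
Op 8: tick 1 -> clock=7.
Op 9: insert b.com -> 10.0.0.1 (expiry=7+2=9). clock=7
Op 10: tick 2 -> clock=9. purged={b.com}
Op 11: tick 1 -> clock=10.
Op 12: tick 3 -> clock=13.
Op 13: tick 2 -> clock=15.
Op 14: insert c.com -> 10.0.0.2 (expiry=15+14=29). clock=15
Op 15: tick 3 -> clock=18.
Op 16: tick 3 -> clock=21.
Op 17: tick 1 -> clock=22.
Op 18: tick 2 -> clock=24.
Op 19: insert a.com -> 10.0.0.1 (expiry=24+9=33). clock=24
lookup b.com: not in cache (expired or never inserted)

Answer: NXDOMAIN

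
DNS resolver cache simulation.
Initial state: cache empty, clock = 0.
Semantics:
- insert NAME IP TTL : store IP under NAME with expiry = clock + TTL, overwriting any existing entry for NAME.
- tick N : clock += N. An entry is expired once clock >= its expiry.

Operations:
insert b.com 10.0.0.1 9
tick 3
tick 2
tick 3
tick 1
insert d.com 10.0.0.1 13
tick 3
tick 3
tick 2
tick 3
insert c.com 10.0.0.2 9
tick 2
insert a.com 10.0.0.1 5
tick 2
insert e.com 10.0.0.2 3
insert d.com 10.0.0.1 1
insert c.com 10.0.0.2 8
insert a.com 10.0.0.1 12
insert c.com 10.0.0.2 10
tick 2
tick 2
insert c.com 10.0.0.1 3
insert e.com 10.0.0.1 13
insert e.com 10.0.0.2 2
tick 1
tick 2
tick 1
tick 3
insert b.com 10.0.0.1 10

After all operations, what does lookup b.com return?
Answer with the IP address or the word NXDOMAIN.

Op 1: insert b.com -> 10.0.0.1 (expiry=0+9=9). clock=0
Op 2: tick 3 -> clock=3.
Op 3: tick 2 -> clock=5.
Op 4: tick 3 -> clock=8.
Op 5: tick 1 -> clock=9. purged={b.com}
Op 6: insert d.com -> 10.0.0.1 (expiry=9+13=22). clock=9
Op 7: tick 3 -> clock=12.
Op 8: tick 3 -> clock=15.
Op 9: tick 2 -> clock=17.
Op 10: tick 3 -> clock=20.
Op 11: insert c.com -> 10.0.0.2 (expiry=20+9=29). clock=20
Op 12: tick 2 -> clock=22. purged={d.com}
Op 13: insert a.com -> 10.0.0.1 (expiry=22+5=27). clock=22
Op 14: tick 2 -> clock=24.
Op 15: insert e.com -> 10.0.0.2 (expiry=24+3=27). clock=24
Op 16: insert d.com -> 10.0.0.1 (expiry=24+1=25). clock=24
Op 17: insert c.com -> 10.0.0.2 (expiry=24+8=32). clock=24
Op 18: insert a.com -> 10.0.0.1 (expiry=24+12=36). clock=24
Op 19: insert c.com -> 10.0.0.2 (expiry=24+10=34). clock=24
Op 20: tick 2 -> clock=26. purged={d.com}
Op 21: tick 2 -> clock=28. purged={e.com}
Op 22: insert c.com -> 10.0.0.1 (expiry=28+3=31). clock=28
Op 23: insert e.com -> 10.0.0.1 (expiry=28+13=41). clock=28
Op 24: insert e.com -> 10.0.0.2 (expiry=28+2=30). clock=28
Op 25: tick 1 -> clock=29.
Op 26: tick 2 -> clock=31. purged={c.com,e.com}
Op 27: tick 1 -> clock=32.
Op 28: tick 3 -> clock=35.
Op 29: insert b.com -> 10.0.0.1 (expiry=35+10=45). clock=35
lookup b.com: present, ip=10.0.0.1 expiry=45 > clock=35

Answer: 10.0.0.1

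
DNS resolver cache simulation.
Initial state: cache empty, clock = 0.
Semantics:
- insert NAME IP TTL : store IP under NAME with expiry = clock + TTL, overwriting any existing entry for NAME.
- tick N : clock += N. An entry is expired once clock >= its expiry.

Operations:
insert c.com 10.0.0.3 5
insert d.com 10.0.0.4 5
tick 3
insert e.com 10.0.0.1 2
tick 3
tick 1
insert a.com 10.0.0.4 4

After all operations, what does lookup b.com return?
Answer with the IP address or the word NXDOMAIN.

Answer: NXDOMAIN

Derivation:
Op 1: insert c.com -> 10.0.0.3 (expiry=0+5=5). clock=0
Op 2: insert d.com -> 10.0.0.4 (expiry=0+5=5). clock=0
Op 3: tick 3 -> clock=3.
Op 4: insert e.com -> 10.0.0.1 (expiry=3+2=5). clock=3
Op 5: tick 3 -> clock=6. purged={c.com,d.com,e.com}
Op 6: tick 1 -> clock=7.
Op 7: insert a.com -> 10.0.0.4 (expiry=7+4=11). clock=7
lookup b.com: not in cache (expired or never inserted)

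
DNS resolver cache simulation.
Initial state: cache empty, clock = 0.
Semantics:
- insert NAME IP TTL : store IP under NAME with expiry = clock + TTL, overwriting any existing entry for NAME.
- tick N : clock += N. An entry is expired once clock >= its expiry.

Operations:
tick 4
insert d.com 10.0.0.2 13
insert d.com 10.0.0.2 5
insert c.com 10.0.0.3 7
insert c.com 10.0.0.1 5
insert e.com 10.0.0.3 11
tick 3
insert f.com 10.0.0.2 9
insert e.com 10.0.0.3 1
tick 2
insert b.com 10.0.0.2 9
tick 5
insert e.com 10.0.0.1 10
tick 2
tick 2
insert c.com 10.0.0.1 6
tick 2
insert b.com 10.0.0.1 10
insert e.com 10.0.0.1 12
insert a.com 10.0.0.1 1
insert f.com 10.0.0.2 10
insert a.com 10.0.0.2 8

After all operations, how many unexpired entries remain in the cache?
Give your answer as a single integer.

Op 1: tick 4 -> clock=4.
Op 2: insert d.com -> 10.0.0.2 (expiry=4+13=17). clock=4
Op 3: insert d.com -> 10.0.0.2 (expiry=4+5=9). clock=4
Op 4: insert c.com -> 10.0.0.3 (expiry=4+7=11). clock=4
Op 5: insert c.com -> 10.0.0.1 (expiry=4+5=9). clock=4
Op 6: insert e.com -> 10.0.0.3 (expiry=4+11=15). clock=4
Op 7: tick 3 -> clock=7.
Op 8: insert f.com -> 10.0.0.2 (expiry=7+9=16). clock=7
Op 9: insert e.com -> 10.0.0.3 (expiry=7+1=8). clock=7
Op 10: tick 2 -> clock=9. purged={c.com,d.com,e.com}
Op 11: insert b.com -> 10.0.0.2 (expiry=9+9=18). clock=9
Op 12: tick 5 -> clock=14.
Op 13: insert e.com -> 10.0.0.1 (expiry=14+10=24). clock=14
Op 14: tick 2 -> clock=16. purged={f.com}
Op 15: tick 2 -> clock=18. purged={b.com}
Op 16: insert c.com -> 10.0.0.1 (expiry=18+6=24). clock=18
Op 17: tick 2 -> clock=20.
Op 18: insert b.com -> 10.0.0.1 (expiry=20+10=30). clock=20
Op 19: insert e.com -> 10.0.0.1 (expiry=20+12=32). clock=20
Op 20: insert a.com -> 10.0.0.1 (expiry=20+1=21). clock=20
Op 21: insert f.com -> 10.0.0.2 (expiry=20+10=30). clock=20
Op 22: insert a.com -> 10.0.0.2 (expiry=20+8=28). clock=20
Final cache (unexpired): {a.com,b.com,c.com,e.com,f.com} -> size=5

Answer: 5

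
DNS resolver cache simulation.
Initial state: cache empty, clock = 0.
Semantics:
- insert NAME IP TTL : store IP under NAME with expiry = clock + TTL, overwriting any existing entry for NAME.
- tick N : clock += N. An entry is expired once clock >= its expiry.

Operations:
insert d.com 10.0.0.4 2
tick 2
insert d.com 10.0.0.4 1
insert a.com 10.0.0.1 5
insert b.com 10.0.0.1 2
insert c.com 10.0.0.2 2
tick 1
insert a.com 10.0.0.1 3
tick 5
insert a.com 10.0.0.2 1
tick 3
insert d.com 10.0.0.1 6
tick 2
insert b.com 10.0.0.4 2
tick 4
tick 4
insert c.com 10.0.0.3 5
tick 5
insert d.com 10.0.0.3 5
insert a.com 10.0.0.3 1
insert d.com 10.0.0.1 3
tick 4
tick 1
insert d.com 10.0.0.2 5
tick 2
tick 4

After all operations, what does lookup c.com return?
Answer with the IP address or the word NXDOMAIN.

Op 1: insert d.com -> 10.0.0.4 (expiry=0+2=2). clock=0
Op 2: tick 2 -> clock=2. purged={d.com}
Op 3: insert d.com -> 10.0.0.4 (expiry=2+1=3). clock=2
Op 4: insert a.com -> 10.0.0.1 (expiry=2+5=7). clock=2
Op 5: insert b.com -> 10.0.0.1 (expiry=2+2=4). clock=2
Op 6: insert c.com -> 10.0.0.2 (expiry=2+2=4). clock=2
Op 7: tick 1 -> clock=3. purged={d.com}
Op 8: insert a.com -> 10.0.0.1 (expiry=3+3=6). clock=3
Op 9: tick 5 -> clock=8. purged={a.com,b.com,c.com}
Op 10: insert a.com -> 10.0.0.2 (expiry=8+1=9). clock=8
Op 11: tick 3 -> clock=11. purged={a.com}
Op 12: insert d.com -> 10.0.0.1 (expiry=11+6=17). clock=11
Op 13: tick 2 -> clock=13.
Op 14: insert b.com -> 10.0.0.4 (expiry=13+2=15). clock=13
Op 15: tick 4 -> clock=17. purged={b.com,d.com}
Op 16: tick 4 -> clock=21.
Op 17: insert c.com -> 10.0.0.3 (expiry=21+5=26). clock=21
Op 18: tick 5 -> clock=26. purged={c.com}
Op 19: insert d.com -> 10.0.0.3 (expiry=26+5=31). clock=26
Op 20: insert a.com -> 10.0.0.3 (expiry=26+1=27). clock=26
Op 21: insert d.com -> 10.0.0.1 (expiry=26+3=29). clock=26
Op 22: tick 4 -> clock=30. purged={a.com,d.com}
Op 23: tick 1 -> clock=31.
Op 24: insert d.com -> 10.0.0.2 (expiry=31+5=36). clock=31
Op 25: tick 2 -> clock=33.
Op 26: tick 4 -> clock=37. purged={d.com}
lookup c.com: not in cache (expired or never inserted)

Answer: NXDOMAIN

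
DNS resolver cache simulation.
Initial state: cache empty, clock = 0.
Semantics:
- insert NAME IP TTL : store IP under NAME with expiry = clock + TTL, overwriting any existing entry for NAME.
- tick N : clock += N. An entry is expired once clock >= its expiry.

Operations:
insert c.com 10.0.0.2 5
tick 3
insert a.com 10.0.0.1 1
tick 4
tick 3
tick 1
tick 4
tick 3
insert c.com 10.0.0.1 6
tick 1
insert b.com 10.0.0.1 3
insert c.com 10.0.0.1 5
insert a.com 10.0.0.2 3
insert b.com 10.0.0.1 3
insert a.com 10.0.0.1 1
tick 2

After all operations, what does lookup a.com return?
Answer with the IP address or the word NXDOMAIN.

Answer: NXDOMAIN

Derivation:
Op 1: insert c.com -> 10.0.0.2 (expiry=0+5=5). clock=0
Op 2: tick 3 -> clock=3.
Op 3: insert a.com -> 10.0.0.1 (expiry=3+1=4). clock=3
Op 4: tick 4 -> clock=7. purged={a.com,c.com}
Op 5: tick 3 -> clock=10.
Op 6: tick 1 -> clock=11.
Op 7: tick 4 -> clock=15.
Op 8: tick 3 -> clock=18.
Op 9: insert c.com -> 10.0.0.1 (expiry=18+6=24). clock=18
Op 10: tick 1 -> clock=19.
Op 11: insert b.com -> 10.0.0.1 (expiry=19+3=22). clock=19
Op 12: insert c.com -> 10.0.0.1 (expiry=19+5=24). clock=19
Op 13: insert a.com -> 10.0.0.2 (expiry=19+3=22). clock=19
Op 14: insert b.com -> 10.0.0.1 (expiry=19+3=22). clock=19
Op 15: insert a.com -> 10.0.0.1 (expiry=19+1=20). clock=19
Op 16: tick 2 -> clock=21. purged={a.com}
lookup a.com: not in cache (expired or never inserted)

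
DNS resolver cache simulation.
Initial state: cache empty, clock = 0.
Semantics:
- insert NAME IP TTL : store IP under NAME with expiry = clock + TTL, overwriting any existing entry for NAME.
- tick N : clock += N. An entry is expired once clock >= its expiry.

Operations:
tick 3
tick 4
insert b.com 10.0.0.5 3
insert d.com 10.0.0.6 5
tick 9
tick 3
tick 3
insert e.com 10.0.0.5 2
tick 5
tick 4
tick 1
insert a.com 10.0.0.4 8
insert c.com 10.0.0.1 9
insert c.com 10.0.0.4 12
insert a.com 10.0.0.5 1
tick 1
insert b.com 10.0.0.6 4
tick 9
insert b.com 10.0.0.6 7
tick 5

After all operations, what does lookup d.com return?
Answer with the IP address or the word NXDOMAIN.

Answer: NXDOMAIN

Derivation:
Op 1: tick 3 -> clock=3.
Op 2: tick 4 -> clock=7.
Op 3: insert b.com -> 10.0.0.5 (expiry=7+3=10). clock=7
Op 4: insert d.com -> 10.0.0.6 (expiry=7+5=12). clock=7
Op 5: tick 9 -> clock=16. purged={b.com,d.com}
Op 6: tick 3 -> clock=19.
Op 7: tick 3 -> clock=22.
Op 8: insert e.com -> 10.0.0.5 (expiry=22+2=24). clock=22
Op 9: tick 5 -> clock=27. purged={e.com}
Op 10: tick 4 -> clock=31.
Op 11: tick 1 -> clock=32.
Op 12: insert a.com -> 10.0.0.4 (expiry=32+8=40). clock=32
Op 13: insert c.com -> 10.0.0.1 (expiry=32+9=41). clock=32
Op 14: insert c.com -> 10.0.0.4 (expiry=32+12=44). clock=32
Op 15: insert a.com -> 10.0.0.5 (expiry=32+1=33). clock=32
Op 16: tick 1 -> clock=33. purged={a.com}
Op 17: insert b.com -> 10.0.0.6 (expiry=33+4=37). clock=33
Op 18: tick 9 -> clock=42. purged={b.com}
Op 19: insert b.com -> 10.0.0.6 (expiry=42+7=49). clock=42
Op 20: tick 5 -> clock=47. purged={c.com}
lookup d.com: not in cache (expired or never inserted)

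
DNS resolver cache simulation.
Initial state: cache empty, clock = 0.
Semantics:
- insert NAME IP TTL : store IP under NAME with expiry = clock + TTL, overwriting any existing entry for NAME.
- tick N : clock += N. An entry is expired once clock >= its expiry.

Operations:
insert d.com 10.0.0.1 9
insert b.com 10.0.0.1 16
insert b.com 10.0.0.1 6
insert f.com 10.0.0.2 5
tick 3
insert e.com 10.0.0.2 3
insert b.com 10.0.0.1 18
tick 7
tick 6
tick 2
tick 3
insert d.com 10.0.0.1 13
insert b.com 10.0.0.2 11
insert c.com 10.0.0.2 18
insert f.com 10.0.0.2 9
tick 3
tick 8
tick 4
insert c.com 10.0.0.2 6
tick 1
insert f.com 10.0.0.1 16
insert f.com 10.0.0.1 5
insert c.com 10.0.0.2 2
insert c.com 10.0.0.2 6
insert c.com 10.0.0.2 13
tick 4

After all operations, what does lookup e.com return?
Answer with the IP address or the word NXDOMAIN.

Op 1: insert d.com -> 10.0.0.1 (expiry=0+9=9). clock=0
Op 2: insert b.com -> 10.0.0.1 (expiry=0+16=16). clock=0
Op 3: insert b.com -> 10.0.0.1 (expiry=0+6=6). clock=0
Op 4: insert f.com -> 10.0.0.2 (expiry=0+5=5). clock=0
Op 5: tick 3 -> clock=3.
Op 6: insert e.com -> 10.0.0.2 (expiry=3+3=6). clock=3
Op 7: insert b.com -> 10.0.0.1 (expiry=3+18=21). clock=3
Op 8: tick 7 -> clock=10. purged={d.com,e.com,f.com}
Op 9: tick 6 -> clock=16.
Op 10: tick 2 -> clock=18.
Op 11: tick 3 -> clock=21. purged={b.com}
Op 12: insert d.com -> 10.0.0.1 (expiry=21+13=34). clock=21
Op 13: insert b.com -> 10.0.0.2 (expiry=21+11=32). clock=21
Op 14: insert c.com -> 10.0.0.2 (expiry=21+18=39). clock=21
Op 15: insert f.com -> 10.0.0.2 (expiry=21+9=30). clock=21
Op 16: tick 3 -> clock=24.
Op 17: tick 8 -> clock=32. purged={b.com,f.com}
Op 18: tick 4 -> clock=36. purged={d.com}
Op 19: insert c.com -> 10.0.0.2 (expiry=36+6=42). clock=36
Op 20: tick 1 -> clock=37.
Op 21: insert f.com -> 10.0.0.1 (expiry=37+16=53). clock=37
Op 22: insert f.com -> 10.0.0.1 (expiry=37+5=42). clock=37
Op 23: insert c.com -> 10.0.0.2 (expiry=37+2=39). clock=37
Op 24: insert c.com -> 10.0.0.2 (expiry=37+6=43). clock=37
Op 25: insert c.com -> 10.0.0.2 (expiry=37+13=50). clock=37
Op 26: tick 4 -> clock=41.
lookup e.com: not in cache (expired or never inserted)

Answer: NXDOMAIN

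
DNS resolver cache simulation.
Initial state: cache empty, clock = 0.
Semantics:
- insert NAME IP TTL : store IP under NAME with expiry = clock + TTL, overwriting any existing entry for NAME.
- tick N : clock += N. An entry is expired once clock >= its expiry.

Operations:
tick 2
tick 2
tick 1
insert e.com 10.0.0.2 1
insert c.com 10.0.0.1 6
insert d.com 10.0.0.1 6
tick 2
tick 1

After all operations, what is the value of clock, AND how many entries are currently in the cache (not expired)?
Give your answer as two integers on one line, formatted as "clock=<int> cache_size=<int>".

Op 1: tick 2 -> clock=2.
Op 2: tick 2 -> clock=4.
Op 3: tick 1 -> clock=5.
Op 4: insert e.com -> 10.0.0.2 (expiry=5+1=6). clock=5
Op 5: insert c.com -> 10.0.0.1 (expiry=5+6=11). clock=5
Op 6: insert d.com -> 10.0.0.1 (expiry=5+6=11). clock=5
Op 7: tick 2 -> clock=7. purged={e.com}
Op 8: tick 1 -> clock=8.
Final clock = 8
Final cache (unexpired): {c.com,d.com} -> size=2

Answer: clock=8 cache_size=2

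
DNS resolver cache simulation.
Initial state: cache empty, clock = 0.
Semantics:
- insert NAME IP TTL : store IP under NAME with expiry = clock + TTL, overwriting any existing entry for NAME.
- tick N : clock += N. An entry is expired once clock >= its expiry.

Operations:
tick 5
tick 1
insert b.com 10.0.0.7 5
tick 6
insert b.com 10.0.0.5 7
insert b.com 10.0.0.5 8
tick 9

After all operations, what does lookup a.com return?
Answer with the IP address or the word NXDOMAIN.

Op 1: tick 5 -> clock=5.
Op 2: tick 1 -> clock=6.
Op 3: insert b.com -> 10.0.0.7 (expiry=6+5=11). clock=6
Op 4: tick 6 -> clock=12. purged={b.com}
Op 5: insert b.com -> 10.0.0.5 (expiry=12+7=19). clock=12
Op 6: insert b.com -> 10.0.0.5 (expiry=12+8=20). clock=12
Op 7: tick 9 -> clock=21. purged={b.com}
lookup a.com: not in cache (expired or never inserted)

Answer: NXDOMAIN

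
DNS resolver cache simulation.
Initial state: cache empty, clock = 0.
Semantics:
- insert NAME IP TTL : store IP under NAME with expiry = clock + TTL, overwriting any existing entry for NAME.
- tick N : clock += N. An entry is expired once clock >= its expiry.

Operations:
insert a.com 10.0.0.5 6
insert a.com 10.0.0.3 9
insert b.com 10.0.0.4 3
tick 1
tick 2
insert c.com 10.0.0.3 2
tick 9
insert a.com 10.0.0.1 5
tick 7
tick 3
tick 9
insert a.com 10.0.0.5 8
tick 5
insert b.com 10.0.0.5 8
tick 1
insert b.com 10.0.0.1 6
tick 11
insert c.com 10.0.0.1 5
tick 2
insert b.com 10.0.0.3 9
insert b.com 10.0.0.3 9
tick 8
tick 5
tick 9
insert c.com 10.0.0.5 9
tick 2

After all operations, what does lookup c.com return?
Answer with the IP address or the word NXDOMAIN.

Op 1: insert a.com -> 10.0.0.5 (expiry=0+6=6). clock=0
Op 2: insert a.com -> 10.0.0.3 (expiry=0+9=9). clock=0
Op 3: insert b.com -> 10.0.0.4 (expiry=0+3=3). clock=0
Op 4: tick 1 -> clock=1.
Op 5: tick 2 -> clock=3. purged={b.com}
Op 6: insert c.com -> 10.0.0.3 (expiry=3+2=5). clock=3
Op 7: tick 9 -> clock=12. purged={a.com,c.com}
Op 8: insert a.com -> 10.0.0.1 (expiry=12+5=17). clock=12
Op 9: tick 7 -> clock=19. purged={a.com}
Op 10: tick 3 -> clock=22.
Op 11: tick 9 -> clock=31.
Op 12: insert a.com -> 10.0.0.5 (expiry=31+8=39). clock=31
Op 13: tick 5 -> clock=36.
Op 14: insert b.com -> 10.0.0.5 (expiry=36+8=44). clock=36
Op 15: tick 1 -> clock=37.
Op 16: insert b.com -> 10.0.0.1 (expiry=37+6=43). clock=37
Op 17: tick 11 -> clock=48. purged={a.com,b.com}
Op 18: insert c.com -> 10.0.0.1 (expiry=48+5=53). clock=48
Op 19: tick 2 -> clock=50.
Op 20: insert b.com -> 10.0.0.3 (expiry=50+9=59). clock=50
Op 21: insert b.com -> 10.0.0.3 (expiry=50+9=59). clock=50
Op 22: tick 8 -> clock=58. purged={c.com}
Op 23: tick 5 -> clock=63. purged={b.com}
Op 24: tick 9 -> clock=72.
Op 25: insert c.com -> 10.0.0.5 (expiry=72+9=81). clock=72
Op 26: tick 2 -> clock=74.
lookup c.com: present, ip=10.0.0.5 expiry=81 > clock=74

Answer: 10.0.0.5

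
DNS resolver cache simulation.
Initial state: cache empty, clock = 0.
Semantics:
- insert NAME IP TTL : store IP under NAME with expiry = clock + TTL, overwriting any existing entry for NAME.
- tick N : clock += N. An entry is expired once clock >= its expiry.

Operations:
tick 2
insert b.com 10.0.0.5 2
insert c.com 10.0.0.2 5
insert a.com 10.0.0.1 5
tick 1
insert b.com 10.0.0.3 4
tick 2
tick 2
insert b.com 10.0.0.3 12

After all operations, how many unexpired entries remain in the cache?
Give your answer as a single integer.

Op 1: tick 2 -> clock=2.
Op 2: insert b.com -> 10.0.0.5 (expiry=2+2=4). clock=2
Op 3: insert c.com -> 10.0.0.2 (expiry=2+5=7). clock=2
Op 4: insert a.com -> 10.0.0.1 (expiry=2+5=7). clock=2
Op 5: tick 1 -> clock=3.
Op 6: insert b.com -> 10.0.0.3 (expiry=3+4=7). clock=3
Op 7: tick 2 -> clock=5.
Op 8: tick 2 -> clock=7. purged={a.com,b.com,c.com}
Op 9: insert b.com -> 10.0.0.3 (expiry=7+12=19). clock=7
Final cache (unexpired): {b.com} -> size=1

Answer: 1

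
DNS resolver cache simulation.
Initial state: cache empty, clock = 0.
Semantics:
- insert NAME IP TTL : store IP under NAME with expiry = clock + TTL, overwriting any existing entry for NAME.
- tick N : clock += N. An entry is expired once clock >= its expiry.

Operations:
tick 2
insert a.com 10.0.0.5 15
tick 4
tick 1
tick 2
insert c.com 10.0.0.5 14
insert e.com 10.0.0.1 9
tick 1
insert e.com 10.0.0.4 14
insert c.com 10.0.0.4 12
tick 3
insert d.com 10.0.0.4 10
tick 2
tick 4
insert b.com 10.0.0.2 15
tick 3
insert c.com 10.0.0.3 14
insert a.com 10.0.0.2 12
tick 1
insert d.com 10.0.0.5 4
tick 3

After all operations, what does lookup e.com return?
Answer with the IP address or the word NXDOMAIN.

Op 1: tick 2 -> clock=2.
Op 2: insert a.com -> 10.0.0.5 (expiry=2+15=17). clock=2
Op 3: tick 4 -> clock=6.
Op 4: tick 1 -> clock=7.
Op 5: tick 2 -> clock=9.
Op 6: insert c.com -> 10.0.0.5 (expiry=9+14=23). clock=9
Op 7: insert e.com -> 10.0.0.1 (expiry=9+9=18). clock=9
Op 8: tick 1 -> clock=10.
Op 9: insert e.com -> 10.0.0.4 (expiry=10+14=24). clock=10
Op 10: insert c.com -> 10.0.0.4 (expiry=10+12=22). clock=10
Op 11: tick 3 -> clock=13.
Op 12: insert d.com -> 10.0.0.4 (expiry=13+10=23). clock=13
Op 13: tick 2 -> clock=15.
Op 14: tick 4 -> clock=19. purged={a.com}
Op 15: insert b.com -> 10.0.0.2 (expiry=19+15=34). clock=19
Op 16: tick 3 -> clock=22. purged={c.com}
Op 17: insert c.com -> 10.0.0.3 (expiry=22+14=36). clock=22
Op 18: insert a.com -> 10.0.0.2 (expiry=22+12=34). clock=22
Op 19: tick 1 -> clock=23. purged={d.com}
Op 20: insert d.com -> 10.0.0.5 (expiry=23+4=27). clock=23
Op 21: tick 3 -> clock=26. purged={e.com}
lookup e.com: not in cache (expired or never inserted)

Answer: NXDOMAIN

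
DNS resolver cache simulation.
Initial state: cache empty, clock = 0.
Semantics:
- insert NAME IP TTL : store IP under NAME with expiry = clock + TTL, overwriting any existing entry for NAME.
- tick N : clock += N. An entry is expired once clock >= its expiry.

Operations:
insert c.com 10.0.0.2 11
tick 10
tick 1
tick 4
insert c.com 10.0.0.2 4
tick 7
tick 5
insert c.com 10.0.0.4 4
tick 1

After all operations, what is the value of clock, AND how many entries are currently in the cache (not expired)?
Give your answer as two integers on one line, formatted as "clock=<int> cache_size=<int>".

Answer: clock=28 cache_size=1

Derivation:
Op 1: insert c.com -> 10.0.0.2 (expiry=0+11=11). clock=0
Op 2: tick 10 -> clock=10.
Op 3: tick 1 -> clock=11. purged={c.com}
Op 4: tick 4 -> clock=15.
Op 5: insert c.com -> 10.0.0.2 (expiry=15+4=19). clock=15
Op 6: tick 7 -> clock=22. purged={c.com}
Op 7: tick 5 -> clock=27.
Op 8: insert c.com -> 10.0.0.4 (expiry=27+4=31). clock=27
Op 9: tick 1 -> clock=28.
Final clock = 28
Final cache (unexpired): {c.com} -> size=1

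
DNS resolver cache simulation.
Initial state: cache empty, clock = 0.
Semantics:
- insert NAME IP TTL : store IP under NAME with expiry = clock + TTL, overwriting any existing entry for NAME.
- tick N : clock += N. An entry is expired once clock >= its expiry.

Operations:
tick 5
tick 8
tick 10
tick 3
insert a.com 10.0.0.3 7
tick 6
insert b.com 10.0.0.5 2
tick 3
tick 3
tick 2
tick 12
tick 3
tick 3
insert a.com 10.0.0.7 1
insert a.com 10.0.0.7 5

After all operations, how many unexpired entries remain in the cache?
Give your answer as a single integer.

Answer: 1

Derivation:
Op 1: tick 5 -> clock=5.
Op 2: tick 8 -> clock=13.
Op 3: tick 10 -> clock=23.
Op 4: tick 3 -> clock=26.
Op 5: insert a.com -> 10.0.0.3 (expiry=26+7=33). clock=26
Op 6: tick 6 -> clock=32.
Op 7: insert b.com -> 10.0.0.5 (expiry=32+2=34). clock=32
Op 8: tick 3 -> clock=35. purged={a.com,b.com}
Op 9: tick 3 -> clock=38.
Op 10: tick 2 -> clock=40.
Op 11: tick 12 -> clock=52.
Op 12: tick 3 -> clock=55.
Op 13: tick 3 -> clock=58.
Op 14: insert a.com -> 10.0.0.7 (expiry=58+1=59). clock=58
Op 15: insert a.com -> 10.0.0.7 (expiry=58+5=63). clock=58
Final cache (unexpired): {a.com} -> size=1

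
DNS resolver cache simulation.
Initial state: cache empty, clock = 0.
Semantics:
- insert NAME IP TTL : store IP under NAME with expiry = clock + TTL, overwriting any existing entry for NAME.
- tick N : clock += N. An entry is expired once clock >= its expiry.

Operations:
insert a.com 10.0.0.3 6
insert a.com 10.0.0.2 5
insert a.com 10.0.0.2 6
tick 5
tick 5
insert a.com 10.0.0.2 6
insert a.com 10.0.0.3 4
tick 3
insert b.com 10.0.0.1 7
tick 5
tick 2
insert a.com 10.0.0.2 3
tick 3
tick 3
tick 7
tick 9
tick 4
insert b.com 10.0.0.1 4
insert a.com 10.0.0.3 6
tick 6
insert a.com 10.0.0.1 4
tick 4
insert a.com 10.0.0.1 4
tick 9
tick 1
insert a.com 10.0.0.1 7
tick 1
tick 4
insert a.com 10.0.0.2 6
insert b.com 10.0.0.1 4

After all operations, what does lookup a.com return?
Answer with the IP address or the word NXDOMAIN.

Op 1: insert a.com -> 10.0.0.3 (expiry=0+6=6). clock=0
Op 2: insert a.com -> 10.0.0.2 (expiry=0+5=5). clock=0
Op 3: insert a.com -> 10.0.0.2 (expiry=0+6=6). clock=0
Op 4: tick 5 -> clock=5.
Op 5: tick 5 -> clock=10. purged={a.com}
Op 6: insert a.com -> 10.0.0.2 (expiry=10+6=16). clock=10
Op 7: insert a.com -> 10.0.0.3 (expiry=10+4=14). clock=10
Op 8: tick 3 -> clock=13.
Op 9: insert b.com -> 10.0.0.1 (expiry=13+7=20). clock=13
Op 10: tick 5 -> clock=18. purged={a.com}
Op 11: tick 2 -> clock=20. purged={b.com}
Op 12: insert a.com -> 10.0.0.2 (expiry=20+3=23). clock=20
Op 13: tick 3 -> clock=23. purged={a.com}
Op 14: tick 3 -> clock=26.
Op 15: tick 7 -> clock=33.
Op 16: tick 9 -> clock=42.
Op 17: tick 4 -> clock=46.
Op 18: insert b.com -> 10.0.0.1 (expiry=46+4=50). clock=46
Op 19: insert a.com -> 10.0.0.3 (expiry=46+6=52). clock=46
Op 20: tick 6 -> clock=52. purged={a.com,b.com}
Op 21: insert a.com -> 10.0.0.1 (expiry=52+4=56). clock=52
Op 22: tick 4 -> clock=56. purged={a.com}
Op 23: insert a.com -> 10.0.0.1 (expiry=56+4=60). clock=56
Op 24: tick 9 -> clock=65. purged={a.com}
Op 25: tick 1 -> clock=66.
Op 26: insert a.com -> 10.0.0.1 (expiry=66+7=73). clock=66
Op 27: tick 1 -> clock=67.
Op 28: tick 4 -> clock=71.
Op 29: insert a.com -> 10.0.0.2 (expiry=71+6=77). clock=71
Op 30: insert b.com -> 10.0.0.1 (expiry=71+4=75). clock=71
lookup a.com: present, ip=10.0.0.2 expiry=77 > clock=71

Answer: 10.0.0.2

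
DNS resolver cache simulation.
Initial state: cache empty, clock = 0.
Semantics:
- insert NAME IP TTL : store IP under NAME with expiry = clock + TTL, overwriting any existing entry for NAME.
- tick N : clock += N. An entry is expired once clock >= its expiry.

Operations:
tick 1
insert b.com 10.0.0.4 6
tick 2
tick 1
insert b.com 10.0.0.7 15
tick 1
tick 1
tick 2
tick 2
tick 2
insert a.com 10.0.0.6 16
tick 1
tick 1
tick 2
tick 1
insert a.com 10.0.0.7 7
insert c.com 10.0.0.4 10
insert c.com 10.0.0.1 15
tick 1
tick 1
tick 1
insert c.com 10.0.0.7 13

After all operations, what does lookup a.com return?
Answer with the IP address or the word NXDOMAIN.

Answer: 10.0.0.7

Derivation:
Op 1: tick 1 -> clock=1.
Op 2: insert b.com -> 10.0.0.4 (expiry=1+6=7). clock=1
Op 3: tick 2 -> clock=3.
Op 4: tick 1 -> clock=4.
Op 5: insert b.com -> 10.0.0.7 (expiry=4+15=19). clock=4
Op 6: tick 1 -> clock=5.
Op 7: tick 1 -> clock=6.
Op 8: tick 2 -> clock=8.
Op 9: tick 2 -> clock=10.
Op 10: tick 2 -> clock=12.
Op 11: insert a.com -> 10.0.0.6 (expiry=12+16=28). clock=12
Op 12: tick 1 -> clock=13.
Op 13: tick 1 -> clock=14.
Op 14: tick 2 -> clock=16.
Op 15: tick 1 -> clock=17.
Op 16: insert a.com -> 10.0.0.7 (expiry=17+7=24). clock=17
Op 17: insert c.com -> 10.0.0.4 (expiry=17+10=27). clock=17
Op 18: insert c.com -> 10.0.0.1 (expiry=17+15=32). clock=17
Op 19: tick 1 -> clock=18.
Op 20: tick 1 -> clock=19. purged={b.com}
Op 21: tick 1 -> clock=20.
Op 22: insert c.com -> 10.0.0.7 (expiry=20+13=33). clock=20
lookup a.com: present, ip=10.0.0.7 expiry=24 > clock=20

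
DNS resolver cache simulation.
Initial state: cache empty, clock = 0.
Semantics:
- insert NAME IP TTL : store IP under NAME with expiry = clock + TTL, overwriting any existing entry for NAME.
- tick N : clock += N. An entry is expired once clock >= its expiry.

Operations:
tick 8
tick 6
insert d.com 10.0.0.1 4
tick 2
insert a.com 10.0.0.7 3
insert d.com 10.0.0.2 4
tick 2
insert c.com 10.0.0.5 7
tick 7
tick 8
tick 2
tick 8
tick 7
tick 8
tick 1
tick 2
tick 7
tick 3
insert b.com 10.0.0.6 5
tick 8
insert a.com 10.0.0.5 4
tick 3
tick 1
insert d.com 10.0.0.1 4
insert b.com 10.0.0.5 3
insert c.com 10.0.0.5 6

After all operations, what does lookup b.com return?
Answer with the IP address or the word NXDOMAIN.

Op 1: tick 8 -> clock=8.
Op 2: tick 6 -> clock=14.
Op 3: insert d.com -> 10.0.0.1 (expiry=14+4=18). clock=14
Op 4: tick 2 -> clock=16.
Op 5: insert a.com -> 10.0.0.7 (expiry=16+3=19). clock=16
Op 6: insert d.com -> 10.0.0.2 (expiry=16+4=20). clock=16
Op 7: tick 2 -> clock=18.
Op 8: insert c.com -> 10.0.0.5 (expiry=18+7=25). clock=18
Op 9: tick 7 -> clock=25. purged={a.com,c.com,d.com}
Op 10: tick 8 -> clock=33.
Op 11: tick 2 -> clock=35.
Op 12: tick 8 -> clock=43.
Op 13: tick 7 -> clock=50.
Op 14: tick 8 -> clock=58.
Op 15: tick 1 -> clock=59.
Op 16: tick 2 -> clock=61.
Op 17: tick 7 -> clock=68.
Op 18: tick 3 -> clock=71.
Op 19: insert b.com -> 10.0.0.6 (expiry=71+5=76). clock=71
Op 20: tick 8 -> clock=79. purged={b.com}
Op 21: insert a.com -> 10.0.0.5 (expiry=79+4=83). clock=79
Op 22: tick 3 -> clock=82.
Op 23: tick 1 -> clock=83. purged={a.com}
Op 24: insert d.com -> 10.0.0.1 (expiry=83+4=87). clock=83
Op 25: insert b.com -> 10.0.0.5 (expiry=83+3=86). clock=83
Op 26: insert c.com -> 10.0.0.5 (expiry=83+6=89). clock=83
lookup b.com: present, ip=10.0.0.5 expiry=86 > clock=83

Answer: 10.0.0.5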